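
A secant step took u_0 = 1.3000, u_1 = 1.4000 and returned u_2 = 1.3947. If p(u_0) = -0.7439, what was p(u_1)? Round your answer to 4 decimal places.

0.0416

The secant line through (1.3000, -0.7439) and (1.4000, p(u_1)) crosses zero at u_2 = 1.3947.
So (1.3000, -0.7439), (1.4000, p(u_1)), (1.3947, 0) are collinear:
p(u_1) = -0.7439 · (1.4000 − 1.3947) / (1.3000 − 1.3947) = -0.7439 · (0.005300)/(-0.094700) = 0.041633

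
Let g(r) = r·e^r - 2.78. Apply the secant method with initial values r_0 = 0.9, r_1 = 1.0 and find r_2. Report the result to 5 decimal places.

1.01223

g(0.9) = -0.5663572, g(1.0) = -0.0617182
r_2 = 1.0000000 − (-0.0617182)·(1.0000000 − 0.9000000) / (-0.0617182 − (-0.5663572)) = 1.0000000 − (-0.0061718)/(0.5046390) = 1.0122302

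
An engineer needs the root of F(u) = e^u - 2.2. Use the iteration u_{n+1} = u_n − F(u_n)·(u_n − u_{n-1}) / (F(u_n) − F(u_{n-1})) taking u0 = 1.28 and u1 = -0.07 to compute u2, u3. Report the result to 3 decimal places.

F(1.28) = 1.39664, F(-0.07) = -1.26761
u2 = -0.07000 − (-1.26761)·(-0.07000 − 1.28000) / (-1.26761 − 1.39664) = -0.07000 − (1.71127)/(-2.66425) = 0.57231
F(0.57231) = -0.42765
u3 = 0.57231 − (-0.42765)·(0.57231 − (-0.07000)) / (-0.42765 − (-1.26761)) = 0.57231 − (-0.27468)/(0.83996) = 0.89932

0.572, 0.899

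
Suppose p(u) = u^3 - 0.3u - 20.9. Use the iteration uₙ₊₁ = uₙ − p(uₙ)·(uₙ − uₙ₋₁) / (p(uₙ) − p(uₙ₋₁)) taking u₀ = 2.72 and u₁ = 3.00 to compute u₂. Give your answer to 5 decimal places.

2.78564

p(2.72) = -1.5923520, p(3.00) = 5.2000000
u₂ = 3.0000000 − 5.2000000·(3.0000000 − 2.7200000) / (5.2000000 − (-1.5923520)) = 3.0000000 − (1.4560000)/(6.7923520) = 2.7856413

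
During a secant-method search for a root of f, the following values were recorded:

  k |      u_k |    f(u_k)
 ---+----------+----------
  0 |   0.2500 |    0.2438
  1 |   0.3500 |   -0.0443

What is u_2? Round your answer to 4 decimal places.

0.3346

u_2 = 0.3500 − (-0.0443)·(0.3500 − 0.2500) / (-0.0443 − 0.2438)
   = 0.3500 − (-0.004430)/(-0.288100) = 0.334623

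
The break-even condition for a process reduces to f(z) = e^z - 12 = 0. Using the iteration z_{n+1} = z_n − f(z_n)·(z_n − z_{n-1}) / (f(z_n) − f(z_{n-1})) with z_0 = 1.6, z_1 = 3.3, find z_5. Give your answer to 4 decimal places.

f(1.6) = -7.046968, f(3.3) = 15.112639
z_2 = 3.300000 − 15.112639·(3.300000 − 1.600000) / (15.112639 − (-7.046968)) = 3.300000 − (25.691486)/(22.159606) = 2.140616
f(2.140616) = -3.495322
z_3 = 2.140616 − (-3.495322)·(2.140616 − 3.300000) / (-3.495322 − 15.112639) = 2.140616 − (4.052420)/(-18.607961) = 2.358395
f(2.358395) = -1.426032
z_4 = 2.358395 − (-1.426032)·(2.358395 − 2.140616) / (-1.426032 − (-3.495322)) = 2.358395 − (-0.310560)/(2.069290) = 2.508475
f(2.508475) = 0.286184
z_5 = 2.508475 − 0.286184·(2.508475 − 2.358395) / (0.286184 − (-1.426032)) = 2.508475 − (0.042951)/(1.712216) = 2.483391

2.4834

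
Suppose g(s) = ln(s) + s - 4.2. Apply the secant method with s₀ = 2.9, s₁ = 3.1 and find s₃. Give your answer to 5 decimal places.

g(2.9) = -0.2352893, g(3.1) = 0.0314021
s₂ = 3.1000000 − 0.0314021·(3.1000000 − 2.9000000) / (0.0314021 − (-0.2352893)) = 3.1000000 − (0.0062804)/(0.2666914) = 3.0764506
g(3.0764506) = 0.0002271
s₃ = 3.0764506 − 0.0002271·(3.0764506 − 3.1000000) / (0.0002271 − 0.0314021) = 3.0764506 − (-0.0000053)/(-0.0311750) = 3.0762790

3.07628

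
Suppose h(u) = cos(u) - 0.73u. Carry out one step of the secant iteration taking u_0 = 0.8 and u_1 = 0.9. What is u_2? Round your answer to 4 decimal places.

0.8761

h(0.8) = 0.112707, h(0.9) = -0.035390
u_2 = 0.900000 − (-0.035390)·(0.900000 − 0.800000) / (-0.035390 − 0.112707) = 0.900000 − (-0.003539)/(-0.148097) = 0.876103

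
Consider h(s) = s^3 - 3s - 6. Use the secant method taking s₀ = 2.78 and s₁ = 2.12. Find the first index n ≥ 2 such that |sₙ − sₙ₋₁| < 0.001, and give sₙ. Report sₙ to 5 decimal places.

n = 5, sₙ = 2.35530

h(2.78) = 7.1449520, h(2.12) = -2.8318720
s₂ = 2.1200000 − (-2.8318720)·(-0.6600000)/(-9.9768240) = 2.3073377;  |Δ| = 0.1873377
h(2.3073377) = -0.6381916
s₃ = 2.3073377 − (-0.6381916)·(0.1873377)/(2.1936804) = 2.3618385;  |Δ| = 0.0545008
h(2.3618385) = 0.0894840
s₄ = 2.3618385 − 0.0894840·(0.0545008)/(0.7276756) = 2.3551364;  |Δ| = 0.0067021
h(2.3551364) = -0.0022502
s₅ = 2.3551364 − (-0.0022502)·(-0.0067021)/(-0.0917343) = 2.3553008;  |Δ| = 0.0001644
|s₅ − s₄| = 0.0001644 < 0.001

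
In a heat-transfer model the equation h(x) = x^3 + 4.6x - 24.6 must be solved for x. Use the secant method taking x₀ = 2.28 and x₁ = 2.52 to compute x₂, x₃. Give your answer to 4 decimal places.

h(2.28) = -2.259648, h(2.52) = 2.995008
x₂ = 2.520000 − 2.995008·(2.520000 − 2.280000) / (2.995008 − (-2.259648)) = 2.520000 − (0.718802)/(5.254656) = 2.383207
h(2.383207) = -0.101412
x₃ = 2.383207 − (-0.101412)·(2.383207 − 2.520000) / (-0.101412 − 2.995008) = 2.383207 − (0.013873)/(-3.096420) = 2.387687

2.3832, 2.3877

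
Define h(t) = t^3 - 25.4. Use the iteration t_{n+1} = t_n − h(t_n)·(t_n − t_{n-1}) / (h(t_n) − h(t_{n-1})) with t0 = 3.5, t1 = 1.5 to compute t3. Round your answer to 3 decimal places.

3.193

h(3.5) = 17.47500, h(1.5) = -22.02500
t2 = 1.50000 − (-22.02500)·(1.50000 − 3.50000) / (-22.02500 − 17.47500) = 1.50000 − (44.05000)/(-39.50000) = 2.61519
h(2.61519) = -7.51415
t3 = 2.61519 − (-7.51415)·(2.61519 − 1.50000) / (-7.51415 − (-22.02500)) = 2.61519 − (-8.37970)/(14.51085) = 3.19267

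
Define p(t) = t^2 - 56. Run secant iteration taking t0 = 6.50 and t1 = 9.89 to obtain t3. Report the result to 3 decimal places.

p(6.50) = -13.75000, p(9.89) = 41.81210
t2 = 9.89000 − 41.81210·(9.89000 − 6.50000) / (41.81210 − (-13.75000)) = 9.89000 − (141.74302)/(55.56210) = 7.33893
p(7.33893) = -2.14016
t3 = 7.33893 − (-2.14016)·(7.33893 − 9.89000) / (-2.14016 − 41.81210) = 7.33893 − (5.45971)/(-43.95226) = 7.46315

7.463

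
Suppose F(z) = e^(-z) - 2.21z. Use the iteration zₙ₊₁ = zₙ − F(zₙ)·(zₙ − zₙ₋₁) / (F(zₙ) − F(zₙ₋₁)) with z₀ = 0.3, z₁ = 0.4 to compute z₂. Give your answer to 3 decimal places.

F(0.3) = 0.07782, F(0.4) = -0.21368
z₂ = 0.40000 − (-0.21368)·(0.40000 − 0.30000) / (-0.21368 − 0.07782) = 0.40000 − (-0.02137)/(-0.29150) = 0.32670

0.327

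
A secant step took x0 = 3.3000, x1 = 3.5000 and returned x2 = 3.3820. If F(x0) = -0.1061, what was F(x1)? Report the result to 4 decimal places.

The secant line through (3.3000, -0.1061) and (3.5000, F(x1)) crosses zero at x2 = 3.3820.
So (3.3000, -0.1061), (3.5000, F(x1)), (3.3820, 0) are collinear:
F(x1) = -0.1061 · (3.5000 − 3.3820) / (3.3000 − 3.3820) = -0.1061 · (0.118000)/(-0.082000) = 0.152680

0.1527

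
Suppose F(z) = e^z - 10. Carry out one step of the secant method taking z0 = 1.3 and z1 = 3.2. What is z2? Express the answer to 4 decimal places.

1.8765

F(1.3) = -6.330703, F(3.2) = 14.532530
z2 = 3.200000 − 14.532530·(3.200000 − 1.300000) / (14.532530 − (-6.330703)) = 3.200000 − (27.611807)/(20.863234) = 1.876533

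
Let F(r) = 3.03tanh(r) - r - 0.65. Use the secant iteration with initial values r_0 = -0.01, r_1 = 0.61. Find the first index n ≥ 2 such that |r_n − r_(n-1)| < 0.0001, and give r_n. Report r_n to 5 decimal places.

n = 6, r_n = 0.33868

F(-0.01) = -0.6702990, F(0.61) = 0.3887051
r_2 = 0.6100000 − 0.3887051·(0.6200000)/(1.0590041) = 0.3824304;  |Δ| = 0.2275696
F(0.3824304) = 0.0729629
r_3 = 0.3824304 − 0.0729629·(-0.2275696)/(-0.3157423) = 0.3298428;  |Δ| = 0.0525876
F(0.3298428) = -0.0151529
r_4 = 0.3298428 − (-0.0151529)·(-0.0525876)/(-0.0881158) = 0.3388860;  |Δ| = 0.0090433
F(0.3388860) = 0.0003561
r_5 = 0.3388860 − 0.0003561·(0.0090433)/(0.0155090) = 0.3386784;  |Δ| = 0.0002076
F(0.3386784) = 0.0000016
r_6 = 0.3386784 − 0.0000016·(-0.0002076)/(-0.0003544) = 0.3386775;  |Δ| = 0.0000009
|r_6 − r_5| = 0.0000009 < 0.0001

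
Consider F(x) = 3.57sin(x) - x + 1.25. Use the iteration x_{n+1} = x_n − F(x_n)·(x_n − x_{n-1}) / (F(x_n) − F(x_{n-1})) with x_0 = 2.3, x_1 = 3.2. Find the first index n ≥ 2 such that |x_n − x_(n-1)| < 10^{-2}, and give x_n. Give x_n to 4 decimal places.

n = 4, x_n = 2.7179

F(2.3) = 1.612168, F(3.2) = -2.158396
x_2 = 3.200000 − (-2.158396)·(0.900000)/(-3.770563) = 2.684810;  |Δ| = 0.515190
F(2.684810) = 0.139784
x_3 = 2.684810 − 0.139784·(-0.515190)/(2.298180) = 2.716146;  |Δ| = 0.031336
F(2.716146) = 0.007292
x_4 = 2.716146 − 0.007292·(0.031336)/(-0.132492) = 2.717871;  |Δ| = 0.001725
|x_4 − x_3| = 0.001725 < 10^{-2}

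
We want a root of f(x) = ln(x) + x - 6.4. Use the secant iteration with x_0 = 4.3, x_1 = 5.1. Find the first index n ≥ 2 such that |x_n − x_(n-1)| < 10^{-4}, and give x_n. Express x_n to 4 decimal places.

n = 4, x_n = 4.8260

f(4.3) = -0.641385, f(5.1) = 0.329241
x_2 = 5.100000 − 0.329241·(0.800000)/(0.970626) = 4.828636;  |Δ| = 0.271364
f(4.828636) = 0.003201
x_3 = 4.828636 − 0.003201·(-0.271364)/(-0.326040) = 4.825973;  |Δ| = 0.002664
f(4.825973) = -0.000015
x_4 = 4.825973 − (-0.000015)·(-0.002664)/(-0.003216) = 4.825985;  |Δ| = 0.000013
|x_4 − x_3| = 0.000013 < 10^{-4}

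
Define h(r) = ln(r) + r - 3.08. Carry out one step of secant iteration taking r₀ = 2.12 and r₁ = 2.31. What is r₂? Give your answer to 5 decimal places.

2.26368

h(2.12) = -0.2085839, h(2.31) = 0.0672475
r₂ = 2.3100000 − 0.0672475·(2.3100000 − 2.1200000) / (0.0672475 − (-0.2085839)) = 2.3100000 − (0.0127770)/(0.2758314) = 2.2636781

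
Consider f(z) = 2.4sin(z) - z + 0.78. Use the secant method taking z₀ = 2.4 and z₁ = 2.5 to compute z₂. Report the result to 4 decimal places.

2.4004

f(2.4) = 0.001112, f(2.5) = -0.283667
z₂ = 2.500000 − (-0.283667)·(2.500000 − 2.400000) / (-0.283667 − 0.001112) = 2.500000 − (-0.028367)/(-0.284778) = 2.400390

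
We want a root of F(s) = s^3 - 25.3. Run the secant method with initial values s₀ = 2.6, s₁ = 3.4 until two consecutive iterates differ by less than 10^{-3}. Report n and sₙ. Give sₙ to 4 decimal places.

n = 5, sₙ = 2.9357

F(2.6) = -7.724000, F(3.4) = 14.004000
s₂ = 3.400000 − 14.004000·(0.800000)/(21.728000) = 2.884389;  |Δ| = 0.515611
F(2.884389) = -1.302754
s₃ = 2.884389 − (-1.302754)·(-0.515611)/(-15.306754) = 2.928272;  |Δ| = 0.043884
F(2.928272) = -0.190712
s₄ = 2.928272 − (-0.190712)·(0.043884)/(1.112042) = 2.935798;  |Δ| = 0.007526
F(2.935798) = 0.003385
s₅ = 2.935798 − 0.003385·(0.007526)/(0.194097) = 2.935667;  |Δ| = 0.000131
|s₅ − s₄| = 0.000131 < 10^{-3}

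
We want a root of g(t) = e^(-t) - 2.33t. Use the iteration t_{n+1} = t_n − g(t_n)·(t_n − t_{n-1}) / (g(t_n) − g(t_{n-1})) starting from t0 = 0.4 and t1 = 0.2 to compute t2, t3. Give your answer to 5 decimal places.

0.31482, 0.31366

g(0.4) = -0.2616800, g(0.2) = 0.3527308
t2 = 0.2000000 − 0.3527308·(0.2000000 − 0.4000000) / (0.3527308 − (-0.2616800)) = 0.2000000 − (-0.0705462)/(0.6144107) = 0.3148192
g(0.3148192) = -0.0036079
t3 = 0.3148192 − (-0.0036079)·(0.3148192 − 0.2000000) / (-0.0036079 − 0.3527308) = 0.3148192 − (-0.0004143)/(-0.3563387) = 0.3136567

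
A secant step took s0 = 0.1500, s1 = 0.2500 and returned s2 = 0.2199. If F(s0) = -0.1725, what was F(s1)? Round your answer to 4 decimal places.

The secant line through (0.1500, -0.1725) and (0.2500, F(s1)) crosses zero at s2 = 0.2199.
So (0.1500, -0.1725), (0.2500, F(s1)), (0.2199, 0) are collinear:
F(s1) = -0.1725 · (0.2500 − 0.2199) / (0.1500 − 0.2199) = -0.1725 · (0.030100)/(-0.069900) = 0.074281

0.0743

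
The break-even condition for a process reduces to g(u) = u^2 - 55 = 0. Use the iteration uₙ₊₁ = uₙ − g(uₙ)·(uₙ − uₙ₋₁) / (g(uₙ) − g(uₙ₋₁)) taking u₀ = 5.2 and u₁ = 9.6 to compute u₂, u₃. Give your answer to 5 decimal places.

7.08919, 7.37341

g(5.2) = -27.9600000, g(9.6) = 37.1600000
u₂ = 9.6000000 − 37.1600000·(9.6000000 − 5.2000000) / (37.1600000 − (-27.9600000)) = 9.6000000 − (163.5040000)/(65.1200000) = 7.0891892
g(7.0891892) = -4.7433966
u₃ = 7.0891892 − (-4.7433966)·(7.0891892 − 9.6000000) / (-4.7433966 − 37.1600000) = 7.0891892 − (11.9097716)/(-41.9033966) = 7.3734089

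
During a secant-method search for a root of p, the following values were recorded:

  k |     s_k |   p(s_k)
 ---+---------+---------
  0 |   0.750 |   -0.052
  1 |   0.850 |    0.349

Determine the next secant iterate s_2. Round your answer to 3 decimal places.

0.763

s_2 = 0.850 − 0.349·(0.850 − 0.750) / (0.349 − (-0.052))
   = 0.850 − (0.03490)/(0.40100) = 0.76297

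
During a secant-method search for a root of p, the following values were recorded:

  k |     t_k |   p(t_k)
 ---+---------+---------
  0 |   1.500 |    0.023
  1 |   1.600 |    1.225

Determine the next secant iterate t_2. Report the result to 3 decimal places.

1.498

t_2 = 1.600 − 1.225·(1.600 − 1.500) / (1.225 − 0.023)
   = 1.600 − (0.12250)/(1.20200) = 1.49809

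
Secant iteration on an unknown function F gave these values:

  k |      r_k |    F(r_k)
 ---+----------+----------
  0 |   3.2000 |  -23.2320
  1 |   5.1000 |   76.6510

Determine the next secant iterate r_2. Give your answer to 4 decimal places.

3.6419

r_2 = 5.1000 − 76.6510·(5.1000 − 3.2000) / (76.6510 − (-23.2320))
   = 5.1000 − (145.636900)/(99.883000) = 3.641925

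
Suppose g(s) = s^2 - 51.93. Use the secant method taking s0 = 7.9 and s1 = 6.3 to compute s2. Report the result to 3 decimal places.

g(7.9) = 10.48000, g(6.3) = -12.24000
s2 = 6.30000 − (-12.24000)·(6.30000 − 7.90000) / (-12.24000 − 10.48000) = 6.30000 − (19.58400)/(-22.72000) = 7.16197

7.162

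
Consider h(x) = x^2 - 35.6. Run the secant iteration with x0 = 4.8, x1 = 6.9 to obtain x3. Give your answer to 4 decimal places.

h(4.8) = -12.560000, h(6.9) = 12.010000
x2 = 6.900000 − 12.010000·(6.900000 − 4.800000) / (12.010000 − (-12.560000)) = 6.900000 − (25.221000)/(24.570000) = 5.873504
h(5.873504) = -1.101948
x3 = 5.873504 − (-1.101948)·(5.873504 − 6.900000) / (-1.101948 − 12.010000) = 5.873504 − (1.131144)/(-13.111948) = 5.959772

5.9598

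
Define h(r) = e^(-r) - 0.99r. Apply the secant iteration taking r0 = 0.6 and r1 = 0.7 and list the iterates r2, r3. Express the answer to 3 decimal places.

0.570, 0.571

h(0.6) = -0.04519, h(0.7) = -0.19641
r2 = 0.70000 − (-0.19641)·(0.70000 − 0.60000) / (-0.19641 − (-0.04519)) = 0.70000 − (-0.01964)/(-0.15123) = 0.57012
h(0.57012) = 0.00104
r3 = 0.57012 − 0.00104·(0.57012 − 0.70000) / (0.00104 − (-0.19641)) = 0.57012 − (-0.00014)/(0.19746) = 0.57080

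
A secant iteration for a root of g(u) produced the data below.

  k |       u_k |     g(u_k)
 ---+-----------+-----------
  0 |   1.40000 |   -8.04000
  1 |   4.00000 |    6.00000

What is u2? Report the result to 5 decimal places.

u2 = 4.00000 − 6.00000·(4.00000 − 1.40000) / (6.00000 − (-8.04000))
   = 4.00000 − (15.6000000)/(14.0400000) = 2.8888889

2.88889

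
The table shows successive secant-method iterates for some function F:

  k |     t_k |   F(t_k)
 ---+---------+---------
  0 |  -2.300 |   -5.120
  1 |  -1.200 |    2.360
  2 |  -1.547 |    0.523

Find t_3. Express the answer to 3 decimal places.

-1.646

t_3 = -1.547 − 0.523·(-1.547 − (-1.200)) / (0.523 − 2.360)
   = -1.547 − (-0.18148)/(-1.83700) = -1.64579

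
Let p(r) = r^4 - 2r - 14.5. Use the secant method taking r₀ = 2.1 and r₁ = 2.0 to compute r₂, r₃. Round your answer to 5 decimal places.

2.07697, 2.07838

p(2.1) = 0.7481000, p(2.0) = -2.5000000
r₂ = 2.0000000 − (-2.5000000)·(2.0000000 − 2.1000000) / (-2.5000000 − 0.7481000) = 2.0000000 − (0.2500000)/(-3.2481000) = 2.0769681
p(2.0769681) = -0.0450969
r₃ = 2.0769681 − (-0.0450969)·(2.0769681 − 2.0000000) / (-0.0450969 − (-2.5000000)) = 2.0769681 − (-0.0034710)/(2.4549031) = 2.0783820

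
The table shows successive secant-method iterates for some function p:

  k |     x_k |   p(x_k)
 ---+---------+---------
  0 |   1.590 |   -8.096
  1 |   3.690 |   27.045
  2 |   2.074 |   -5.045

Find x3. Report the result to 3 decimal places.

x3 = 2.074 − (-5.045)·(2.074 − 3.690) / (-5.045 − 27.045)
   = 2.074 − (8.15272)/(-32.09000) = 2.32806

2.328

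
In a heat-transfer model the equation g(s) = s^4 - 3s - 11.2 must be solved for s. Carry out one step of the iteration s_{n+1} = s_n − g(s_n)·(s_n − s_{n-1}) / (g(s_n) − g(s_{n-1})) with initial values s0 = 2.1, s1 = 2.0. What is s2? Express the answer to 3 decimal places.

g(2.1) = 1.94810, g(2.0) = -1.20000
s2 = 2.00000 − (-1.20000)·(2.00000 − 2.10000) / (-1.20000 − 1.94810) = 2.00000 − (0.12000)/(-3.14810) = 2.03812

2.038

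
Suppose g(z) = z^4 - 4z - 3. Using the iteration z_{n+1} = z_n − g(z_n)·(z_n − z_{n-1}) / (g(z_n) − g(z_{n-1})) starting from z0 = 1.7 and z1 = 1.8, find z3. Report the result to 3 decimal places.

g(1.7) = -1.44790, g(1.8) = 0.29760
z2 = 1.80000 − 0.29760·(1.80000 − 1.70000) / (0.29760 − (-1.44790)) = 1.80000 − (0.02976)/(1.74550) = 1.78295
g(1.78295) = -0.02632
z3 = 1.78295 − (-0.02632)·(1.78295 − 1.80000) / (-0.02632 − 0.29760) = 1.78295 − (0.00045)/(-0.32392) = 1.78434

1.784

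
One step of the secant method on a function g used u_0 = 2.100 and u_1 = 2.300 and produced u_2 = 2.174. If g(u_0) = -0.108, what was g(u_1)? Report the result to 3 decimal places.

The secant line through (2.100, -0.108) and (2.300, g(u_1)) crosses zero at u_2 = 2.174.
So (2.100, -0.108), (2.300, g(u_1)), (2.174, 0) are collinear:
g(u_1) = -0.108 · (2.300 − 2.174) / (2.100 − 2.174) = -0.108 · (0.12600)/(-0.07400) = 0.18389

0.184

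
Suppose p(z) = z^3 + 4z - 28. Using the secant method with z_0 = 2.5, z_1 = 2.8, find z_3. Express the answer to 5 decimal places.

p(2.5) = -2.3750000, p(2.8) = 5.1520000
z_2 = 2.8000000 − 5.1520000·(2.8000000 − 2.5000000) / (5.1520000 − (-2.3750000)) = 2.8000000 − (1.5456000)/(7.5270000) = 2.5946592
p(2.5946592) = -0.1534516
z_3 = 2.5946592 − (-0.1534516)·(2.5946592 − 2.8000000) / (-0.1534516 − 5.1520000) = 2.5946592 − (0.0315099)/(-5.3054516) = 2.6005984

2.60060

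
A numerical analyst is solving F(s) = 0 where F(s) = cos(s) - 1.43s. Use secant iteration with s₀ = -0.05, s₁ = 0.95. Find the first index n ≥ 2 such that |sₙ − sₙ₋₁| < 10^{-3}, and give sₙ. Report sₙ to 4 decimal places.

n = 5, sₙ = 0.5836

F(-0.05) = 1.070250, F(0.95) = -0.776817
s₂ = 0.950000 − (-0.776817)·(1.000000)/(-1.847067) = 0.529432;  |Δ| = 0.420568
F(0.529432) = 0.106006
s₃ = 0.529432 − 0.106006·(-0.420568)/(0.882823) = 0.579932;  |Δ| = 0.050500
F(0.579932) = 0.007196
s₄ = 0.579932 − 0.007196·(0.050500)/(-0.098809) = 0.583610;  |Δ| = 0.003678
F(0.583610) = -0.000084
s₅ = 0.583610 − (-0.000084)·(0.003678)/(-0.007281) = 0.583568;  |Δ| = 0.000043
|s₅ − s₄| = 0.000043 < 10^{-3}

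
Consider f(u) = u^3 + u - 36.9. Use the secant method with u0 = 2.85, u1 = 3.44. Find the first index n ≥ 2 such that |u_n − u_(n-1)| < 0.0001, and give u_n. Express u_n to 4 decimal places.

f(2.85) = -10.900875, f(3.44) = 7.247584
u2 = 3.440000 − 7.247584·(0.590000)/(18.148459) = 3.204384;  |Δ| = 0.235616
f(3.204384) = -0.792768
u3 = 3.204384 − (-0.792768)·(-0.235616)/(-8.040352) = 3.227615;  |Δ| = 0.023231
f(3.227615) = -0.048709
u4 = 3.227615 − (-0.048709)·(0.023231)/(0.744059) = 3.229136;  |Δ| = 0.001521
f(3.229136) = 0.000364
u5 = 3.229136 − 0.000364·(0.001521)/(0.049072) = 3.229125;  |Δ| = 0.000011
|u5 − u4| = 0.000011 < 0.0001

n = 5, u_n = 3.2291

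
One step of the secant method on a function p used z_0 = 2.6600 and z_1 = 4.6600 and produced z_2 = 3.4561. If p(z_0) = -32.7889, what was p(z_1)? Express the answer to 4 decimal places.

The secant line through (2.6600, -32.7889) and (4.6600, p(z_1)) crosses zero at z_2 = 3.4561.
So (2.6600, -32.7889), (4.6600, p(z_1)), (3.4561, 0) are collinear:
p(z_1) = -32.7889 · (4.6600 − 3.4561) / (2.6600 − 3.4561) = -32.7889 · (1.203900)/(-0.796100) = 49.584922

49.5849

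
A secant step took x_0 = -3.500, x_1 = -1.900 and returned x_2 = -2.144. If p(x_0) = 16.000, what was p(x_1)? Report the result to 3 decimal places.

-2.879

The secant line through (-3.500, 16.000) and (-1.900, p(x_1)) crosses zero at x_2 = -2.144.
So (-3.500, 16.000), (-1.900, p(x_1)), (-2.144, 0) are collinear:
p(x_1) = 16.000 · (-1.900 − (-2.144)) / (-3.500 − (-2.144)) = 16.000 · (0.24400)/(-1.35600) = -2.87906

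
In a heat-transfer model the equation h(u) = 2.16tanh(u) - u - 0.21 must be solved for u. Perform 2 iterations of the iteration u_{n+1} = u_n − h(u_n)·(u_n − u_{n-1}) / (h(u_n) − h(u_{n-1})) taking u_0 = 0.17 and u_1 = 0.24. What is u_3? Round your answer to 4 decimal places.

h(0.17) = -0.016297, h(0.24) = 0.058671
u_2 = 0.240000 − 0.058671·(0.240000 − 0.170000) / (0.058671 − (-0.016297)) = 0.240000 − (0.004107)/(0.074968) = 0.185217
h(0.185217) = 0.000339
u_3 = 0.185217 − 0.000339·(0.185217 − 0.240000) / (0.000339 − 0.058671) = 0.185217 − (-0.000019)/(-0.058332) = 0.184899

0.1849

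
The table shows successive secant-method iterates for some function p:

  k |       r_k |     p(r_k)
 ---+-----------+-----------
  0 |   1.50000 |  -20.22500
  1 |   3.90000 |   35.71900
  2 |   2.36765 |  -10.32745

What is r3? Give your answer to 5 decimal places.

r3 = 2.36765 − (-10.32745)·(2.36765 − 3.90000) / (-10.32745 − 35.71900)
   = 2.36765 − (15.8252680)/(-46.0464500) = 2.7113305

2.71133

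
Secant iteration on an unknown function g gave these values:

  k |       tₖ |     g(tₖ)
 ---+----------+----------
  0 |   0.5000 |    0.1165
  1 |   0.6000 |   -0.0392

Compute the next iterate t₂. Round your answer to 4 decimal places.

t₂ = 0.6000 − (-0.0392)·(0.6000 − 0.5000) / (-0.0392 − 0.1165)
   = 0.6000 − (-0.003920)/(-0.155700) = 0.574823

0.5748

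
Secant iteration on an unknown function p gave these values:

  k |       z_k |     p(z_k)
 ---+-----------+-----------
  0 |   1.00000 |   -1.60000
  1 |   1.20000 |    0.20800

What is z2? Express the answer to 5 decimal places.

z2 = 1.20000 − 0.20800·(1.20000 − 1.00000) / (0.20800 − (-1.60000))
   = 1.20000 − (0.0416000)/(1.8080000) = 1.1769912

1.17699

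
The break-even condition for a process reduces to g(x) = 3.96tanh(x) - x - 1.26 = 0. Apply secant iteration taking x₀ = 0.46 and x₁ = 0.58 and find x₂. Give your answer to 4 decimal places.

g(0.46) = -0.016867, g(0.58) = 0.229755
x₂ = 0.580000 − 0.229755·(0.580000 − 0.460000) / (0.229755 − (-0.016867)) = 0.580000 − (0.027571)/(0.246622) = 0.468207

0.4682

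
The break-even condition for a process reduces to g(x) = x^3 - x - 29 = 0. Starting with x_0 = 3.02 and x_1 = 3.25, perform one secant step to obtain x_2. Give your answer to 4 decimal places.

g(3.02) = -4.476392, g(3.25) = 2.078125
x_2 = 3.250000 − 2.078125·(3.250000 − 3.020000) / (2.078125 − (-4.476392)) = 3.250000 − (0.477969)/(6.554517) = 3.177078

3.1771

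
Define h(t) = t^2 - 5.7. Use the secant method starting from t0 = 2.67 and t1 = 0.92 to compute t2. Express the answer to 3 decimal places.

h(2.67) = 1.42890, h(0.92) = -4.85360
t2 = 0.92000 − (-4.85360)·(0.92000 − 2.67000) / (-4.85360 − 1.42890) = 0.92000 − (8.49380)/(-6.28250) = 2.27198

2.272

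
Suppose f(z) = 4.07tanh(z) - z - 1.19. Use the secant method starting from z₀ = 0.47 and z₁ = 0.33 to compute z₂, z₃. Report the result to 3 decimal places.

0.420, 0.418

f(0.47) = 0.12347, f(0.33) = -0.22362
z₂ = 0.33000 − (-0.22362)·(0.33000 − 0.47000) / (-0.22362 − 0.12347) = 0.33000 − (0.03131)/(-0.34709) = 0.42020
f(0.42020) = 0.00599
z₃ = 0.42020 − 0.00599·(0.42020 − 0.33000) / (0.00599 − (-0.22362)) = 0.42020 − (0.00054)/(0.22961) = 0.41785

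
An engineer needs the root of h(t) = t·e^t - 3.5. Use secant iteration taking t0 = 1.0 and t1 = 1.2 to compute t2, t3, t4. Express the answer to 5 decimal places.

h(1.0) = -0.7817182, h(1.2) = 0.4841403
t2 = 1.2000000 − 0.4841403·(1.2000000 − 1.0000000) / (0.4841403 − (-0.7817182)) = 1.2000000 − (0.0968281)/(1.2658585) = 1.1235080
h(1.1235080) = -0.0445112
t3 = 1.1235080 − (-0.0445112)·(1.1235080 − 1.2000000) / (-0.0445112 − 0.4841403) = 1.1235080 − (0.0034048)/(-0.5286515) = 1.1299484
h(1.1299484) = -0.0022481
t4 = 1.1299484 − (-0.0022481)·(1.1299484 − 1.1235080) / (-0.0022481 − (-0.0445112)) = 1.1299484 − (-0.0000145)/(0.0422631) = 1.1302910

1.12351, 1.12995, 1.13029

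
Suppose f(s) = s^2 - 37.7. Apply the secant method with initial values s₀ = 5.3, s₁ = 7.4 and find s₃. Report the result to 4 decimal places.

f(5.3) = -9.610000, f(7.4) = 17.060000
s₂ = 7.400000 − 17.060000·(7.400000 − 5.300000) / (17.060000 − (-9.610000)) = 7.400000 − (35.826000)/(26.670000) = 6.056693
f(6.056693) = -1.016471
s₃ = 6.056693 − (-1.016471)·(6.056693 − 7.400000) / (-1.016471 − 17.060000) = 6.056693 − (1.365433)/(-18.076471) = 6.132229

6.1322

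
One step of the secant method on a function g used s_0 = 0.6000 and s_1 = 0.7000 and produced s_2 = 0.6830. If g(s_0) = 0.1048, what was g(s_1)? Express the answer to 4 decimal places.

The secant line through (0.6000, 0.1048) and (0.7000, g(s_1)) crosses zero at s_2 = 0.6830.
So (0.6000, 0.1048), (0.7000, g(s_1)), (0.6830, 0) are collinear:
g(s_1) = 0.1048 · (0.7000 − 0.6830) / (0.6000 − 0.6830) = 0.1048 · (0.017000)/(-0.083000) = -0.021465

-0.0215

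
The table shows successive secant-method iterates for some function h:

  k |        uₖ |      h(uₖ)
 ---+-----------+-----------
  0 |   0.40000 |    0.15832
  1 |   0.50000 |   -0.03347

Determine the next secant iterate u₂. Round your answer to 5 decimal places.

0.48255

u₂ = 0.50000 − (-0.03347)·(0.50000 − 0.40000) / (-0.03347 − 0.15832)
   = 0.50000 − (-0.0033470)/(-0.1917900) = 0.4825486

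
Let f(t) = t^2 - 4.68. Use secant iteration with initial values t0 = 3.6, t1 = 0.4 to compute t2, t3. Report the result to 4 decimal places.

1.5300, 2.7420

f(3.6) = 8.280000, f(0.4) = -4.520000
t2 = 0.400000 − (-4.520000)·(0.400000 − 3.600000) / (-4.520000 − 8.280000) = 0.400000 − (14.464000)/(-12.800000) = 1.530000
f(1.530000) = -2.339100
t3 = 1.530000 − (-2.339100)·(1.530000 − 0.400000) / (-2.339100 − (-4.520000)) = 1.530000 − (-2.643183)/(2.180900) = 2.741969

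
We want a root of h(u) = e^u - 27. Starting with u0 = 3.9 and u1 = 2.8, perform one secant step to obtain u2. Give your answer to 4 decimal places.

3.1523

h(3.9) = 22.402449, h(2.8) = -10.555353
u2 = 2.800000 − (-10.555353)·(2.800000 − 3.900000) / (-10.555353 − 22.402449) = 2.800000 − (11.610889)/(-32.957802) = 3.152296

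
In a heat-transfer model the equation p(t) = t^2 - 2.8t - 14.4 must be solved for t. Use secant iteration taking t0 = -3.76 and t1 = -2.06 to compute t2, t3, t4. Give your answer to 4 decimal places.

-2.5691, -2.6507, -2.6447

p(-3.76) = 10.265600, p(-2.06) = -4.388400
t2 = -2.060000 − (-4.388400)·(-2.060000 − (-3.760000)) / (-4.388400 − 10.265600) = -2.060000 − (-7.460280)/(-14.654000) = -2.569095
p(-2.569095) = -0.606284
t3 = -2.569095 − (-0.606284)·(-2.569095 − (-2.060000)) / (-0.606284 − (-4.388400)) = -2.569095 − (0.308656)/(3.782116) = -2.650705
p(-2.650705) = 0.048207
t4 = -2.650705 − 0.048207·(-2.650705 − (-2.569095)) / (0.048207 − (-0.606284)) = -2.650705 − (-0.003934)/(0.654491) = -2.644694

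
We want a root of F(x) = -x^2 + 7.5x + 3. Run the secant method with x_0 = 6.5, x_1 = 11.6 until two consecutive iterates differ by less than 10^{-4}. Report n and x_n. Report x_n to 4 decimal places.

F(6.5) = 9.500000, F(11.6) = -44.560000
x_2 = 11.600000 − (-44.560000)·(5.100000)/(-54.060000) = 7.396226;  |Δ| = 4.203774
F(7.396226) = 3.767533
x_3 = 7.396226 − 3.767533·(-4.203774)/(48.327533) = 7.723946;  |Δ| = 0.327719
F(7.723946) = 1.270257
x_4 = 7.723946 − 1.270257·(0.327719)/(-2.497276) = 7.890642;  |Δ| = 0.166697
F(7.890642) = -0.082417
x_5 = 7.890642 − (-0.082417)·(0.166697)/(-1.352675) = 7.880485;  |Δ| = 0.010157
F(7.880485) = 0.001590
x_6 = 7.880485 − 0.001590·(-0.010157)/(0.084007) = 7.880678;  |Δ| = 0.000192
F(7.880678) = 0.000002
x_7 = 7.880678 − 0.000002·(0.000192)/(-0.001588) = 7.880678;  |Δ| = 0.000000
|x_7 − x_6| = 0.000000 < 10^{-4}

n = 7, x_n = 7.8807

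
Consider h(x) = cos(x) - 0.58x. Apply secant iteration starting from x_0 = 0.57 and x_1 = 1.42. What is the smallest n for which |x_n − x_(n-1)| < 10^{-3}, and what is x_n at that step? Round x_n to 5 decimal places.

n = 5, x_n = 0.97192

h(0.57) = 0.5113010, h(1.42) = -0.6733745
x_2 = 1.4200000 − (-0.6733745)·(0.8500000)/(-1.1846755) = 0.9368564;  |Δ| = 0.4831436
h(0.9368564) = 0.0489470
x_3 = 0.9368564 − 0.0489470·(-0.4831436)/(0.7223215) = 0.9695959;  |Δ| = 0.0327395
h(0.9695959) = 0.0032672
x_4 = 0.9695959 − 0.0032672·(0.0327395)/(-0.0456798) = 0.9719376;  |Δ| = 0.0023417
h(0.9719376) = -0.0000236
x_5 = 0.9719376 − (-0.0000236)·(0.0023417)/(-0.0032908) = 0.9719208;  |Δ| = 0.0000168
|x_5 − x_4| = 0.0000168 < 10^{-3}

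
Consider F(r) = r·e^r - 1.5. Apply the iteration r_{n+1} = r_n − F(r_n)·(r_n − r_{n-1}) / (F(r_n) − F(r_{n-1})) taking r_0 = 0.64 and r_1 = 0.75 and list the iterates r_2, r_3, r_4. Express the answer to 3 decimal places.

0.724, 0.726, 0.726

F(0.64) = -0.28625, F(0.75) = 0.08775
r_2 = 0.75000 − 0.08775·(0.75000 − 0.64000) / (0.08775 − (-0.28625)) = 0.75000 − (0.00965)/(0.37400) = 0.72419
F(0.72419) = -0.00595
r_3 = 0.72419 − (-0.00595)·(0.72419 − 0.75000) / (-0.00595 − 0.08775) = 0.72419 − (0.00015)/(-0.09370) = 0.72583
F(0.72583) = -0.00011
r_4 = 0.72583 − (-0.00011)·(0.72583 − 0.72419) / (-0.00011 − (-0.00595)) = 0.72583 − (0.00000)/(0.00584) = 0.72586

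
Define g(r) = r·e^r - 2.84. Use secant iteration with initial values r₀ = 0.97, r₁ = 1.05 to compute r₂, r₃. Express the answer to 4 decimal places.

g(0.97) = -0.281194, g(1.05) = 0.160534
r₂ = 1.050000 − 0.160534·(1.050000 − 0.970000) / (0.160534 − (-0.281194)) = 1.050000 − (0.012843)/(0.441728) = 1.020926
g(1.020926) = -0.006149
r₃ = 1.020926 − (-0.006149)·(1.020926 − 1.050000) / (-0.006149 − 0.160534) = 1.020926 − (0.000179)/(-0.166683) = 1.021999

1.0209, 1.0220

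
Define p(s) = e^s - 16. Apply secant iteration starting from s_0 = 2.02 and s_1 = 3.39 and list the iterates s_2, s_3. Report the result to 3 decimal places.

p(2.02) = -8.46168, p(3.39) = 13.66595
s_2 = 3.39000 − 13.66595·(3.39000 − 2.02000) / (13.66595 − (-8.46168)) = 3.39000 − (18.72235)/(22.12763) = 2.54389
p(2.54389) = -3.27088
s_3 = 2.54389 − (-3.27088)·(2.54389 − 3.39000) / (-3.27088 − 13.66595) = 2.54389 − (2.76752)/(-16.93683) = 2.70729

2.544, 2.707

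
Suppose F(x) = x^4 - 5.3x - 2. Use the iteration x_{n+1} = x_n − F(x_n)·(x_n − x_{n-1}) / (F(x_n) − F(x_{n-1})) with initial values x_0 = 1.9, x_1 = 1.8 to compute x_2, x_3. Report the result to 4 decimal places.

1.8520, 1.8547

F(1.9) = 0.962100, F(1.8) = -1.042400
x_2 = 1.800000 − (-1.042400)·(1.800000 − 1.900000) / (-1.042400 − 0.962100) = 1.800000 − (0.104240)/(-2.004500) = 1.852003
F(1.852003) = -0.051298
x_3 = 1.852003 − (-0.051298)·(1.852003 − 1.800000) / (-0.051298 − (-1.042400)) = 1.852003 − (-0.002668)/(0.991102) = 1.854695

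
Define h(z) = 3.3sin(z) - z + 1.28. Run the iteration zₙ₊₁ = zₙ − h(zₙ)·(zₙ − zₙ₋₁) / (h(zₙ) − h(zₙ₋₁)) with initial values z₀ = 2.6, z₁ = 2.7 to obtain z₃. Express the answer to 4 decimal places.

2.6976

h(2.6) = 0.381155, h(2.7) = -0.009646
z₂ = 2.700000 − (-0.009646)·(2.700000 − 2.600000) / (-0.009646 − 0.381155) = 2.700000 − (-0.000965)/(-0.390801) = 2.697532
h(2.697532) = 0.000182
z₃ = 2.697532 − 0.000182·(2.697532 − 2.700000) / (0.000182 − (-0.009646)) = 2.697532 − (0.000000)/(0.009828) = 2.697577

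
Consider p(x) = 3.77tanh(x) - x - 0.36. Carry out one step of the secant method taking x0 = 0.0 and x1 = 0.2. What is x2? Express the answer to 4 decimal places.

0.1323

p(0.0) = -0.360000, p(0.2) = 0.184105
x2 = 0.200000 − 0.184105·(0.200000 − 0.000000) / (0.184105 − (-0.360000)) = 0.200000 − (0.036821)/(0.544105) = 0.132327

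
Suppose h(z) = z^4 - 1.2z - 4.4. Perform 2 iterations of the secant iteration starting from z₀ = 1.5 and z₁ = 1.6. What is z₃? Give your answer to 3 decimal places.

h(1.5) = -1.13750, h(1.6) = 0.23360
z₂ = 1.60000 − 0.23360·(1.60000 − 1.50000) / (0.23360 − (-1.13750)) = 1.60000 − (0.02336)/(1.37110) = 1.58296
h(1.58296) = -0.02067
z₃ = 1.58296 − (-0.02067)·(1.58296 − 1.60000) / (-0.02067 − 0.23360) = 1.58296 − (0.00035)/(-0.25427) = 1.58435

1.584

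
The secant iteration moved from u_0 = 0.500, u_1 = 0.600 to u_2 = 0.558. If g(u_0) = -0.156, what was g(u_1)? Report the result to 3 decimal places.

0.113

The secant line through (0.500, -0.156) and (0.600, g(u_1)) crosses zero at u_2 = 0.558.
So (0.500, -0.156), (0.600, g(u_1)), (0.558, 0) are collinear:
g(u_1) = -0.156 · (0.600 − 0.558) / (0.500 − 0.558) = -0.156 · (0.04200)/(-0.05800) = 0.11297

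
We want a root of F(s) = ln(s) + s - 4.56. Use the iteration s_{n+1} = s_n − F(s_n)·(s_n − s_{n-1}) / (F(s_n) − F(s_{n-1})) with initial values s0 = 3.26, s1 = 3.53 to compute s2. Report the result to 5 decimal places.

3.35135

F(3.26) = -0.1182728, F(3.53) = 0.2312979
s2 = 3.5300000 − 0.2312979·(3.5300000 − 3.2600000) / (0.2312979 − (-0.1182728)) = 3.5300000 − (0.0624504)/(0.3495707) = 3.3513511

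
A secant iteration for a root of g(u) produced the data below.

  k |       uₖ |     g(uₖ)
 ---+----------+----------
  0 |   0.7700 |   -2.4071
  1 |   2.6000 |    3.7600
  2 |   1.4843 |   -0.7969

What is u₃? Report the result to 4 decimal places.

1.6794

u₃ = 1.4843 − (-0.7969)·(1.4843 − 2.6000) / (-0.7969 − 3.7600)
   = 1.4843 − (0.889101)/(-4.556900) = 1.679411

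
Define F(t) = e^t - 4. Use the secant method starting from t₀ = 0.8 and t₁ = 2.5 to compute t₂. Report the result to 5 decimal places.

F(0.8) = -1.7744591, F(2.5) = 8.1824940
t₂ = 2.5000000 − 8.1824940·(2.5000000 − 0.8000000) / (8.1824940 − (-1.7744591)) = 2.5000000 − (13.9102397)/(9.9569530) = 1.1029622

1.10296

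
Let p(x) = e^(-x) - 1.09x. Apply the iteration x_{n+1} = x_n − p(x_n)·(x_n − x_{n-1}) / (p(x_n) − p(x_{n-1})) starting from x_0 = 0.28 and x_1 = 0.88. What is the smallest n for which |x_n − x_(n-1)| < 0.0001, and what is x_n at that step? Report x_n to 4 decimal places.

n = 5, x_n = 0.5365

p(0.28) = 0.450584, p(0.88) = -0.544417
x_2 = 0.880000 − (-0.544417)·(0.600000)/(-0.995001) = 0.551709;  |Δ| = 0.328291
p(0.551709) = -0.025397
x_3 = 0.551709 − (-0.025397)·(-0.328291)/(0.519020) = 0.535644;  |Δ| = 0.016064
p(0.535644) = 0.001440
x_4 = 0.535644 − 0.001440·(-0.016064)/(0.026838) = 0.536506;  |Δ| = 0.000862
p(0.536506) = -0.000004
x_5 = 0.536506 − (-0.000004)·(0.000862)/(-0.001444) = 0.536504;  |Δ| = 0.000002
|x_5 − x_4| = 0.000002 < 0.0001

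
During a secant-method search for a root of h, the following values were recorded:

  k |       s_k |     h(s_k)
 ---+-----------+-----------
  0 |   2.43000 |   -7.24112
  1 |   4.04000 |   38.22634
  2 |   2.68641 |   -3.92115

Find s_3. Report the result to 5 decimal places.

2.81234

s_3 = 2.68641 − (-3.92115)·(2.68641 − 4.04000) / (-3.92115 − 38.22634)
   = 2.68641 − (5.3076294)/(-42.1474900) = 2.8123399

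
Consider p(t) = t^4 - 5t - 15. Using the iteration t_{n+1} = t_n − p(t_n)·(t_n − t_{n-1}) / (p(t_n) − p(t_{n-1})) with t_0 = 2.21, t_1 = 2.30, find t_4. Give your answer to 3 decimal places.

p(2.21) = -2.19557, p(2.30) = 1.48410
t_2 = 2.30000 − 1.48410·(2.30000 − 2.21000) / (1.48410 − (-2.19557)) = 2.30000 − (0.13357)/(3.67967) = 2.26370
p(2.26370) = -0.05963
t_3 = 2.26370 − (-0.05963)·(2.26370 − 2.30000) / (-0.05963 − 1.48410) = 2.26370 − (0.00216)/(-1.54373) = 2.26510
p(2.26510) = -0.00152
t_4 = 2.26510 − (-0.00152)·(2.26510 − 2.26370) / (-0.00152 − (-0.05963)) = 2.26510 − (0.00000)/(0.05811) = 2.26514

2.265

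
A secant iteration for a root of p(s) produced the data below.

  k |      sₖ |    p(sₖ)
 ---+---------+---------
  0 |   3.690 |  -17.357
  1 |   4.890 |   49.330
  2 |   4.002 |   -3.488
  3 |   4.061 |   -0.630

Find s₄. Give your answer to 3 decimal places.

s₄ = 4.061 − (-0.630)·(4.061 − 4.002) / (-0.630 − (-3.488))
   = 4.061 − (-0.03717)/(2.85800) = 4.07401

4.074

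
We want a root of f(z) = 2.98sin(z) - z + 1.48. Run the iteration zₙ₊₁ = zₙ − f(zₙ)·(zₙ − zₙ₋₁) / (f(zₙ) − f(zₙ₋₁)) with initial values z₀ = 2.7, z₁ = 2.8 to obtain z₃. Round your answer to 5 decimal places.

f(2.7) = 0.0535920, f(2.8) = -0.3217353
z₂ = 2.8000000 − (-0.3217353)·(2.8000000 − 2.7000000) / (-0.3217353 − 0.0535920) = 2.8000000 − (-0.0321735)/(-0.3753274) = 2.7142787
f(2.7142787) = 0.0007159
z₃ = 2.7142787 − 0.0007159·(2.7142787 − 2.8000000) / (0.0007159 − (-0.3217353)) = 2.7142787 − (-0.0000614)/(0.3224512) = 2.7144691

2.71447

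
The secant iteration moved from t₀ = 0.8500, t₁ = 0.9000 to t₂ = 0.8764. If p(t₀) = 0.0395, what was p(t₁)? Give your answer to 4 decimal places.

-0.0353

The secant line through (0.8500, 0.0395) and (0.9000, p(t₁)) crosses zero at t₂ = 0.8764.
So (0.8500, 0.0395), (0.9000, p(t₁)), (0.8764, 0) are collinear:
p(t₁) = 0.0395 · (0.9000 − 0.8764) / (0.8500 − 0.8764) = 0.0395 · (0.023600)/(-0.026400) = -0.035311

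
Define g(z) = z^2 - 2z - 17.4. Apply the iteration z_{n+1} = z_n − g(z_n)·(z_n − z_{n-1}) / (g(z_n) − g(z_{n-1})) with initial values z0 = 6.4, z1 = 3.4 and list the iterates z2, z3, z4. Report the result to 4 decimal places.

g(6.4) = 10.760000, g(3.4) = -12.640000
z2 = 3.400000 − (-12.640000)·(3.400000 − 6.400000) / (-12.640000 − 10.760000) = 3.400000 − (37.920000)/(-23.400000) = 5.020513
g(5.020513) = -2.235477
z3 = 5.020513 − (-2.235477)·(5.020513 − 3.400000) / (-2.235477 − (-12.640000)) = 5.020513 − (-3.622619)/(10.404523) = 5.368690
g(5.368690) = 0.685453
z4 = 5.368690 − 0.685453·(5.368690 − 5.020513) / (0.685453 − (-2.235477)) = 5.368690 − (0.238659)/(2.920930) = 5.286984

5.0205, 5.3687, 5.2870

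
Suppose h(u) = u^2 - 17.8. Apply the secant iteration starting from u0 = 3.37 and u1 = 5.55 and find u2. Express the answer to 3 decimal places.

h(3.37) = -6.44310, h(5.55) = 13.00250
u2 = 5.55000 − 13.00250·(5.55000 − 3.37000) / (13.00250 − (-6.44310)) = 5.55000 − (28.34545)/(19.44560) = 4.09232

4.092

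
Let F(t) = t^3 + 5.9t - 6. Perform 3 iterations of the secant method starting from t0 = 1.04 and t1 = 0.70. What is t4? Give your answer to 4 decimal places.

0.8953

F(1.04) = 1.260864, F(0.70) = -1.527000
t2 = 0.700000 − (-1.527000)·(0.700000 − 1.040000) / (-1.527000 − 1.260864) = 0.700000 − (0.519180)/(-2.787864) = 0.886229
F(0.886229) = -0.075206
t3 = 0.886229 − (-0.075206)·(0.886229 − 0.700000) / (-0.075206 − (-1.527000)) = 0.886229 − (-0.014006)/(1.451794) = 0.895876
F(0.895876) = 0.004690
t4 = 0.895876 − 0.004690·(0.895876 − 0.886229) / (0.004690 − (-0.075206)) = 0.895876 − (0.000045)/(0.079897) = 0.895309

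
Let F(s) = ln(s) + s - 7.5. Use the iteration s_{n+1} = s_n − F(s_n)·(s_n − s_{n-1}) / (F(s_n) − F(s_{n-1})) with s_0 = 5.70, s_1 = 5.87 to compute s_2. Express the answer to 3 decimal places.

F(5.70) = -0.05953, F(5.87) = 0.13985
s_2 = 5.87000 − 0.13985·(5.87000 − 5.70000) / (0.13985 − (-0.05953)) = 5.87000 − (0.02378)/(0.19939) = 5.75076

5.751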